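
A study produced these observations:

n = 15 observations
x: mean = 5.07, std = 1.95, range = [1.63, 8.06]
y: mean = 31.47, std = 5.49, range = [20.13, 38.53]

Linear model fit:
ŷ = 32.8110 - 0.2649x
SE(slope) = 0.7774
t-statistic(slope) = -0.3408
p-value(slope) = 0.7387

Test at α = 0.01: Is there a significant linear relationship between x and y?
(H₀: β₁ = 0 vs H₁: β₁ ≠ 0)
Since p-value = 0.7387 ≥ α = 0.01, fail to reject H₀ — the slope is not significantly different from 0.

Hypothesis test for the slope coefficient:

H₀: β₁ = 0 (no linear relationship)
H₁: β₁ ≠ 0 (linear relationship exists)

Test statistic: t = β̂₁ / SE(β̂₁) = -0.2649 / 0.7774 = -0.3408

With df = 13, the two-sided p-value for |t| = 0.3408 is 0.7387.

Decision rule: reject H₀ if p-value < α.
p-value = 0.7387 ≥ α = 0.01 → fail to reject H₀.

At α = 0.01 the data do not provide convincing evidence of a nonzero slope.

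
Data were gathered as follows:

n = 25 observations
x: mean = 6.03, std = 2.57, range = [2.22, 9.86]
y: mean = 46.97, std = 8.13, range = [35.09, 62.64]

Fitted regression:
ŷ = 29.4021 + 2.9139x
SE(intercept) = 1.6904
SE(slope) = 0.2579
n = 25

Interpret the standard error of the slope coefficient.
The slope 2.9139 is pinned down to within about ±0.2579 (one SE) by these data — relative uncertainty 8.9%, i.e. precise.

SE(β̂₁) = s / √Sxx, where s is the residual standard deviation and Sxx = Σ(x − x̄)². It is the yardstick for how far β̂₁ = 2.9139 could plausibly be from the true slope.

Relative precision:
- SE / |β̂₁| = 0.2579 / 2.9139 = 8.9%
- Rule of thumb (under 20%: precise; 20% to under 50%: moderately precise; 50% or more: imprecise) → precise

Link to the t-test: t = β̂₁ / SE(β̂₁) = 2.9139 / 0.2579 = 11.2986, the statistic for H₀: β₁ = 0.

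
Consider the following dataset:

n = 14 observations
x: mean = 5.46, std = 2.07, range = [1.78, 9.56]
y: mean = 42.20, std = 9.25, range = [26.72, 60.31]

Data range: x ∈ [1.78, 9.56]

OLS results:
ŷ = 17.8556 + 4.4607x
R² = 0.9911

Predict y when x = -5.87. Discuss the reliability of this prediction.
ŷ = -8.3287 (extrapolation — x = -5.87 lies outside [1.78, 9.56], so reliability is low).

Prediction calculation:
ŷ = 17.8556 + 4.4607 × (-5.87)
ŷ = -8.3287

Reliability:
- Data range: x ∈ [1.78, 9.56]
- Prediction point: x = -5.87 is 7.65 units below the observed range → this is EXTRAPOLATION, not interpolation

Why that matters here:
- The standard error of prediction grows with (x − x̄)², and x = -5.87 is far from x̄ = 5.46
- The linear relationship may not hold outside the observed range
- There are no observations near this x to validate the fitted line there

A defensible statement: 'if the linear trend continued to x = -5.87, y would be about -8.3287' — the premise is untested.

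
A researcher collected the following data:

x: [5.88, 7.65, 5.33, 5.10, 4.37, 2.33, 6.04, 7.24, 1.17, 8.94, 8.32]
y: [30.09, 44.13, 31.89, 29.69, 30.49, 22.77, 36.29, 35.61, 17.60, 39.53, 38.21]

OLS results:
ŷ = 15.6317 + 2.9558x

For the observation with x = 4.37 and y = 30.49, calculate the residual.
Residual = 1.9415

The residual is the difference between the actual value and the predicted value:

Residual = y - ŷ

Step 1: Calculate predicted value
ŷ = 15.6317 + 2.9558 × 4.37
ŷ = 28.5485

Step 2: Calculate residual
Residual = 30.49 - 28.5485
Residual = 1.9415

Interpretation: the model underestimates the actual value by 1.9415 at this point (positive residual → observation lies above the fitted line).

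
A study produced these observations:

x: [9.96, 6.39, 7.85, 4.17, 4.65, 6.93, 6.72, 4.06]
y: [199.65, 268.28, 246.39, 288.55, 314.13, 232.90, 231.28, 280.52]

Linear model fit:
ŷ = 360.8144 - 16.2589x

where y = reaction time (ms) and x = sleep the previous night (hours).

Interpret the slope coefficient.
For each additional hour of sleep, predicted reaction time decreases by approximately 16.2589 ms.

β₁ = -16.2589 is the change in predicted reaction time (ms) per additional hour of sleep.

Interpretation:
- Sleep up by 1 hour → predicted reaction time decreases by 16.2589 ms
- This is a linear approximation: the same per-unit change is assumed across the whole observed x range

(β₀ = 360.8144 is the fitted value at x = 0 and is not part of the slope interpretation.)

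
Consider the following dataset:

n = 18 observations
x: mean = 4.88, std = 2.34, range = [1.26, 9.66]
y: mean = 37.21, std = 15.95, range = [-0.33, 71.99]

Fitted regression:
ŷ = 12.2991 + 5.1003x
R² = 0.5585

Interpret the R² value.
R² = 0.5585 means 55.85% of the variation in y is explained by the linear relationship with x. This indicates a moderate fit.

The coefficient of determination R² is the fraction of the total variation in y that the fitted line accounts for.

Here R² = 0.5585:
- Explained: 55.85% of the variation in y
- Unexplained (residual): 100% − 55.85% = 44.15%
- Rule of thumb (below 0.3 weak; 0.3 to below 0.7 moderate; 0.7 and above strong) → moderate

Equivalently, for simple linear regression R² = r², so |r| = √0.5585 ≈ 0.7473.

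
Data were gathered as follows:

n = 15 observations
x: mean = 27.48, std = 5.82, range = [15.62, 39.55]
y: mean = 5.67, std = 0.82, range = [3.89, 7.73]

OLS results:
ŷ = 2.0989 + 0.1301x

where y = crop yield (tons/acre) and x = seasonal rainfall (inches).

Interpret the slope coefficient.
For each additional inch of rainfall, predicted crop yield increases by approximately 0.1301 tons/acre.

β₁ = 0.1301 is the change in predicted crop yield (tons/acre) per additional inch of rainfall.

Interpretation:
- Rainfall up by 1 inch → predicted crop yield increases by 0.1301 tons/acre
- This is a linear approximation: the same per-unit change is assumed across the whole observed x range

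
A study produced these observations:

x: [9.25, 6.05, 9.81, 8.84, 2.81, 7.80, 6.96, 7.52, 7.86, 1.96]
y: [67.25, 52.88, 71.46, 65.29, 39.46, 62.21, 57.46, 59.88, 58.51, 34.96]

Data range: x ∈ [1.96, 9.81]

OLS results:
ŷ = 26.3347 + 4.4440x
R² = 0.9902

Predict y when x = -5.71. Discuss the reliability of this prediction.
The equation gives ŷ = 0.9595; however x = -5.71 is 7.67 units below the observed range, so this extrapolated value should not be trusted.

Prediction calculation:
ŷ = 26.3347 + 4.4440 × (-5.71)
ŷ = 0.9595

Reliability:
- Data range: x ∈ [1.96, 9.81]
- Prediction point: x = -5.71 is 7.67 units below the observed range → this is EXTRAPOLATION, not interpolation

Why that matters here:
- The standard error of prediction grows with (x − x̄)², and x = -5.71 is far from x̄ = 6.89
- The linear relationship may not hold outside the observed range
- R² describes fit only over the sampled x values; it says nothing about behaviour beyond them

The R² = 0.9902 only validates the fit within [1.96, 9.81]; treat ŷ = 0.9595 with caution.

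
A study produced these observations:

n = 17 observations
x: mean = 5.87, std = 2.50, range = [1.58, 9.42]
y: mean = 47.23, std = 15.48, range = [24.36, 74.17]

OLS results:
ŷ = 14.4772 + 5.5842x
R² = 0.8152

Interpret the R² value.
R² = 0.8152 means 81.52% of the variation in y is explained by the linear relationship with x. This indicates a strong fit.

R² = 1 − SS_res/SS_tot compares the residual scatter to the total scatter of y about its mean.

Here R² = 0.8152:
- Explained: 81.52% of the variation in y
- Unexplained (residual): 100% − 81.52% = 18.48%
- Rule of thumb (below 0.3 weak; 0.3 to below 0.7 moderate; 0.7 and above strong) → strong

Note: R² says nothing about causation, and a high R² does not by itself mean the linear form is appropriate — check the residuals.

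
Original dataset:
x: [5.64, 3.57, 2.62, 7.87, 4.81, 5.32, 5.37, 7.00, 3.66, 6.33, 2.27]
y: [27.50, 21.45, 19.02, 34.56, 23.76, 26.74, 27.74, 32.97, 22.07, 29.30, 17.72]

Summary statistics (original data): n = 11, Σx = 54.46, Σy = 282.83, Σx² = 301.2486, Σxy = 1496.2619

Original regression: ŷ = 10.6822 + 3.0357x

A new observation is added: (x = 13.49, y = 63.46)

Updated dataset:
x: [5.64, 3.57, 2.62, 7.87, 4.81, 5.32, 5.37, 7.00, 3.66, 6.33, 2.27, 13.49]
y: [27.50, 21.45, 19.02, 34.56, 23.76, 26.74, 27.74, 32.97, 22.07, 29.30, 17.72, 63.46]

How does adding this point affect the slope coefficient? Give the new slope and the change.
Adding the point moves β₁ from 3.0357 to 3.9759, i.e. it increases by 0.9402 (+31.0%).

x = 13.49 lies well outside the original x-range [2.27, 7.87] (x̄ ≈ 4.95), so this observation has high leverage and can move the slope substantially.

Step 1: Update the sums with the new point (n goes from 11 to 12)
Σx  = 54.46 + 13.49 = 67.95
Σy  = 282.83 + 63.46 = 346.29
Σx² = 301.2486 + 13.49² = 301.2486 + 181.9801 = 483.2287
Σxy = 1496.2619 + 13.49×63.46 = 1496.2619 + 856.0754 = 2352.3373

Step 2: Recompute the slope with b₁ = (nΣxy − ΣxΣy) / (nΣx² − (Σx)²)
Numerator   = 12×2352.3373 − 67.95×346.29 = 28228.0476 − 23530.4055 = 4697.6421
Denominator = 12×483.2287 − 67.95² = 5798.7444 − 4617.2025 = 1181.5419
b₁(new) = 4697.6421 / 1181.5419 = 3.9759

(Same formula on the original sums: (11×1496.2619 − 54.46×282.83) / (11×301.2486 − 54.46²) = 1055.9591 / 347.8430 = 3.0357, matching the given fit.)

Step 3: Change in slope
Δβ₁ = 3.9759 − 3.0357 = +0.9402
Relative change = +0.9402 / 3.0357 × 100% = +31.0%
→ the slope increases when the point is added.

A high-leverage point only changes the slope if it is off the original line; here y = 63.46 is above the original trend, so the slope increases.
In practice: examine leverage (hᵢ) and Cook's distance rather than deleting it automatically; check such a point for data-entry or measurement error.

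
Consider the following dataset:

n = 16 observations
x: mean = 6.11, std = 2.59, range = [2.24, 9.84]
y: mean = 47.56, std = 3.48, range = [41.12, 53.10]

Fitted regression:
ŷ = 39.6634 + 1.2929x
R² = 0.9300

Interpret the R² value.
R² = 0.9300 means 93.00% of the variation in y is explained by the linear relationship with x. This indicates a strong fit.

R² = 1 − SS_res/SS_tot compares the residual scatter to the total scatter of y about its mean.

Here R² = 0.9300:
- Explained: 93.00% of the variation in y
- Unexplained (residual): 100% − 93.00% = 7.00%
- Rule of thumb (below 0.3 weak; 0.3 to below 0.7 moderate; 0.7 and above strong) → strong

Note: R² never decreases when predictors are added, so it should not be used alone to compare models of different size.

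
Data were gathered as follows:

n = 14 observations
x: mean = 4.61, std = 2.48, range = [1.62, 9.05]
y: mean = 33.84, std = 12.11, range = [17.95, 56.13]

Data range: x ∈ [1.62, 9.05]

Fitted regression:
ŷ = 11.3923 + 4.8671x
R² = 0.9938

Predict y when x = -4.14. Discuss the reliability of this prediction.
ŷ = -8.7575 (extrapolation — x = -4.14 lies outside [1.62, 9.05], so reliability is low).

Prediction calculation:
ŷ = 11.3923 + 4.8671 × (-4.14)
ŷ = -8.7575

Reliability:
- Data range: x ∈ [1.62, 9.05]
- Prediction point: x = -4.14 is 5.76 units below the observed range → this is EXTRAPOLATION, not interpolation

Why that matters here:
- The standard error of prediction grows with (x − x̄)², and x = -4.14 is far from x̄ = 4.61
- There are no observations near this x to validate the fitted line there
- Real relationships often flatten, saturate, or turn nonlinear at extremes

Report the number if required, but flag clearly that it is an extrapolation.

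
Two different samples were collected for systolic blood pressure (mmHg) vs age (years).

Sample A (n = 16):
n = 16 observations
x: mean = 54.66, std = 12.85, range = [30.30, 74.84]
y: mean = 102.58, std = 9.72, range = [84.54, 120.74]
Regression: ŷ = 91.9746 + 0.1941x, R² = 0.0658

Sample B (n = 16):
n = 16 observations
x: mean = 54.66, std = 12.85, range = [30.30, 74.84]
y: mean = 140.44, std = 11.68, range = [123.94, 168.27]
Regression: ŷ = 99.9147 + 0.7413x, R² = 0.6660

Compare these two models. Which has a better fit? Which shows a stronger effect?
Model B has the better fit (R² = 0.6660 vs 0.0658). Model B shows the stronger effect (|β₁| = 0.7413 vs 0.1941).

Model Comparison:

Fit — compare R²:
- Model A: R² = 0.0658 → 6.58% of variance in blood pressure explained
- Model B: R² = 0.6660 → 66.60% of variance in blood pressure explained
- 0.6660 > 0.0658 → Model B has the better fit

Which has the larger per-year effect? (|β₁|)
- Model A: β₁ = 0.1941 → predicted blood pressure rises 0.1941 mmHg per additional year of age
- Model B: β₁ = 0.7413 → predicted blood pressure rises 0.7413 mmHg per additional year of age
- |0.1941| < |0.7413| → Model B shows the stronger marginal effect

Notes:
- A steeper slope doesn't make a better model if the scatter around the line is large.
- R² measures how tightly points cluster around the line; β₁ measures how steep the line is — they answer different questions.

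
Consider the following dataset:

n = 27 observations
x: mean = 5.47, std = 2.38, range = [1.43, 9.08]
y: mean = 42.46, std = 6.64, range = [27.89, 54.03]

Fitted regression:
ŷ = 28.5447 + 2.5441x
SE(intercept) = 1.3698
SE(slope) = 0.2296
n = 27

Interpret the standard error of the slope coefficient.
SE(slope) = 0.2296 measures the uncertainty in the estimated slope. The coefficient is estimated precisely (SE/|β̂₁| = 9.0%).

What SE measures:
- The standard error quantifies the sampling variability of the coefficient estimate
- It is the estimated standard deviation of β̂₁ across hypothetical repeated samples of the same size
- Smaller SE → more precise estimate

Relative precision:
- SE / |β̂₁| = 0.2296 / 2.5441 = 9.0%
- Rule of thumb (under 20%: precise; 20% to under 50%: moderately precise; 50% or more: imprecise) → precise

Link to the t-test: t = β̂₁ / SE(β̂₁) = 2.5441 / 0.2296 = 11.0806, the statistic for H₀: β₁ = 0.

What drives SE(β̂₁): more residual scatter → larger SE.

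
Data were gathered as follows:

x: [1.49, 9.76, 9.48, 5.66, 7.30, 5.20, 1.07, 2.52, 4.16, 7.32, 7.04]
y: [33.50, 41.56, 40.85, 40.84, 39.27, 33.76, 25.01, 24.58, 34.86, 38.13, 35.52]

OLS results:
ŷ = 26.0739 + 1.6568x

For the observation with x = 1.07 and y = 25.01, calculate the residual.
Residual = -2.8367

The residual is the difference between the actual value and the predicted value:

Residual = y - ŷ

Step 1: Calculate predicted value
ŷ = 26.0739 + 1.6568 × 1.07
ŷ = 27.8467

Step 2: Calculate residual
Residual = 25.01 - 27.8467
Residual = -2.8367

Sign check: y < ŷ, so the point is below the line and the fit overestimates here.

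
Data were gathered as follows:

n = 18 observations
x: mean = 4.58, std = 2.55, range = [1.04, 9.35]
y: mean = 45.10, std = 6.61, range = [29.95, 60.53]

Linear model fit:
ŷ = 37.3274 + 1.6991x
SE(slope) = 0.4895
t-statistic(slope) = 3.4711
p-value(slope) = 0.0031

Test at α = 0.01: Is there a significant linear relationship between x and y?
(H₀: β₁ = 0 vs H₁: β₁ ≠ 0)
Since p-value = 0.0031 < α = 0.01, reject H₀ — the slope is significantly different from 0.

Hypothesis test for the slope coefficient:

H₀: β₁ = 0 (no linear relationship)
H₁: β₁ ≠ 0 (linear relationship exists)

Test statistic: t = β̂₁ / SE(β̂₁) = 1.6991 / 0.4895 = 3.4711

p = 0.0031: how often a slope estimate this far from 0 (in SE units) would arise by chance if β₁ were truly 0.

Decision rule: reject H₀ if p-value < α.
p-value = 0.0031 < α = 0.01 → reject H₀.

Conclusion: the linear association between x and y is significant at the 1% level.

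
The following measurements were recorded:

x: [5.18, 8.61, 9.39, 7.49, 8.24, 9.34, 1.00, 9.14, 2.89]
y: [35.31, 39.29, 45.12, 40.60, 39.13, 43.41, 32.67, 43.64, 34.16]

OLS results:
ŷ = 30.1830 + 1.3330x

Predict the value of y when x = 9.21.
ŷ = 42.4599

x = 9.21 lies inside the observed range [1.00, 9.39], so the fitted equation applies directly:

ŷ = 30.1830 + 1.3330 × 9.21
ŷ = 30.1830 + 12.2769
ŷ = 42.4599

This is a point prediction; actual observations scatter around it by roughly the residual standard deviation.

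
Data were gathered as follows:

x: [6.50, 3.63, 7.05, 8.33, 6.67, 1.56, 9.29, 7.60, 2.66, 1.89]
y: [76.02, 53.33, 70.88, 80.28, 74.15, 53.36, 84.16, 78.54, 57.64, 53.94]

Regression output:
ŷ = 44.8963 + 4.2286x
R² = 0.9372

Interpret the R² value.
The model explains 93.72% of the variance in y (R² = 0.9372), leaving 6.28% unexplained; the fit is strong.

R² = 1 − SS_res/SS_tot compares the residual scatter to the total scatter of y about its mean.

Here R² = 0.9372:
- Explained: 93.72% of the variation in y
- Unexplained (residual): 100% − 93.72% = 6.28%
- Rule of thumb (below 0.3 weak; 0.3 to below 0.7 moderate; 0.7 and above strong) → strong

Calculation: R² = 1 − (SS_res / SS_tot), where SS_res is the sum of squared residuals and SS_tot the total sum of squares.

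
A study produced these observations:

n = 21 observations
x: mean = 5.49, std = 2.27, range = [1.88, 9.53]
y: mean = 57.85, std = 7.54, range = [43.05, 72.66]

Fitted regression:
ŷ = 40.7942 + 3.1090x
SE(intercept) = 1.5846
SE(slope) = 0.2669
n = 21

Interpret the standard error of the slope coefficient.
SE(β̂₁) = 0.2669 is the estimated standard deviation of the slope estimate across repeated samples; relative to β̂₁ = 3.1090 that is 8.6%, a precise estimate.

What SE measures:
- The standard error quantifies the sampling variability of the coefficient estimate
- It is the estimated standard deviation of β̂₁ across hypothetical repeated samples of the same size
- Smaller SE → more precise estimate

Relative precision:
- SE / |β̂₁| = 0.2669 / 3.1090 = 8.6%
- Rule of thumb (under 20%: precise; 20% to under 50%: moderately precise; 50% or more: imprecise) → precise

Link to interval estimation: a confidence interval for β₁ is β̂₁ ± t* × 0.2669, so SE sets the half-width per unit of t*.

What drives SE(β̂₁): wider spread of x values → smaller SE; larger n (here n = 21) → smaller SE; more residual scatter → larger SE.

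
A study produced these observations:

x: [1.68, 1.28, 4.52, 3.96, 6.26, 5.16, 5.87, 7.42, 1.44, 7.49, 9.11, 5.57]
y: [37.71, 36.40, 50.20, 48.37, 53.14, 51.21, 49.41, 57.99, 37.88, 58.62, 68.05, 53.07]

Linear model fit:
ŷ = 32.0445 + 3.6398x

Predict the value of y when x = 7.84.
ŷ = 60.5805

Plug x = 7.84 into the fitted line:

ŷ = 32.0445 + 3.6398 × 7.84
ŷ = 32.0445 + 28.5360
ŷ = 60.5805

This is a point prediction; actual observations scatter around it by roughly the residual standard deviation.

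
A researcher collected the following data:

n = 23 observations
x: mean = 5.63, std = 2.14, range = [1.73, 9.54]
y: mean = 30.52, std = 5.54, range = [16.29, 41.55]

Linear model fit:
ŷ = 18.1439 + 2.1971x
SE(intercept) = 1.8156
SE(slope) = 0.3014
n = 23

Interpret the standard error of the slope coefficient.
SE(slope) = 0.3014 measures the uncertainty in the estimated slope. The coefficient is estimated precisely (SE/|β̂₁| = 13.7%).

SE(β̂₁) = s / √Sxx, where s is the residual standard deviation and Sxx = Σ(x − x̄)². It is the yardstick for how far β̂₁ = 2.1971 could plausibly be from the true slope.

Relative precision:
- SE / |β̂₁| = 0.3014 / 2.1971 = 13.7%
- Rule of thumb (under 20%: precise; 20% to under 50%: moderately precise; 50% or more: imprecise) → precise

Link to interval estimation: a confidence interval for β₁ is β̂₁ ± t* × 0.3014, so SE sets the half-width per unit of t*.

What drives SE(β̂₁): wider spread of x values → smaller SE; more residual scatter → larger SE; larger n (here n = 23) → smaller SE.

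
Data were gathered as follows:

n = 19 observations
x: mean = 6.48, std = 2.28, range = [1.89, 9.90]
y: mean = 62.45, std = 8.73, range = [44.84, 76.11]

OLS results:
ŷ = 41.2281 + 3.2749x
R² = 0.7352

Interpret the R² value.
About 73.52% of the variability in y is accounted for by the regression on x (R² = 0.7352) — a strong linear fit.

R² = 1 − SS_res/SS_tot compares the residual scatter to the total scatter of y about its mean.

Here R² = 0.7352:
- Explained: 73.52% of the variation in y
- Unexplained (residual): 100% − 73.52% = 26.48%
- Rule of thumb (below 0.3 weak; 0.3 to below 0.7 moderate; 0.7 and above strong) → strong

Equivalently, for simple linear regression R² = r², so |r| = √0.7352 ≈ 0.8574.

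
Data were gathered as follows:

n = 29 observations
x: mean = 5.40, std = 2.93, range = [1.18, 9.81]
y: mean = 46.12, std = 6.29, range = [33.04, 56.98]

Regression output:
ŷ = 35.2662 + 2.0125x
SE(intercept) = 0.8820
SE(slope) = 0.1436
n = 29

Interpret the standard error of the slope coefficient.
The slope 2.0125 is pinned down to within about ±0.1436 (one SE) by these data — relative uncertainty 7.1%, i.e. precise.

SE(β̂₁) = 0.1436 says: if we drew many samples of n = 29 from the same population and refit each time, the fitted slopes would scatter with a standard deviation of roughly 0.1436 around the true β₁.

Relative precision:
- SE / |β̂₁| = 0.1436 / 2.0125 = 7.1%
- Rule of thumb (under 20%: precise; 20% to under 50%: moderately precise; 50% or more: imprecise) → precise

Rough 95% range (±2 SE): 2.0125 ± 0.2872 → (1.7253, 2.2997).

What drives SE(β̂₁): wider spread of x values → smaller SE; more residual scatter → larger SE; larger n (here n = 29) → smaller SE.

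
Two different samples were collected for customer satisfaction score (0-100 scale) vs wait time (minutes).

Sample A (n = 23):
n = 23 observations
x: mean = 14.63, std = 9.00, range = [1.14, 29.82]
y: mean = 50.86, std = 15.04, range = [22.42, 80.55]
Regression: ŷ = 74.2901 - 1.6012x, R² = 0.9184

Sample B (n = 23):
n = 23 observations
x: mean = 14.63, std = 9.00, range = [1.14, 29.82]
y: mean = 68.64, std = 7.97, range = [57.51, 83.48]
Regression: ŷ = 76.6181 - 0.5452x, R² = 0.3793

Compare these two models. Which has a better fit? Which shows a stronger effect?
Model A has the better fit (R² = 0.9184 vs 0.3793). Model A shows the stronger effect (|β₁| = 1.6012 vs 0.5452).

Model Comparison:

Which explains more variance? (R²)
- Model A: R² = 0.9184 → 91.84% of variance in satisfaction score explained
- Model B: R² = 0.3793 → 37.93% of variance in satisfaction score explained
- 0.9184 > 0.3793 → Model A has the better fit

Strength of effect — compare |β₁|:
- Model A: β₁ = -1.6012 → predicted satisfaction score falls 1.6012 points per additional minute of wait time
- Model B: β₁ = -0.5452 → predicted satisfaction score falls 0.5452 points per additional minute of wait time
- |-1.6012| > |-0.5452| → Model A shows the stronger marginal effect

Note: A steeper slope doesn't make a better model if the scatter around the line is large.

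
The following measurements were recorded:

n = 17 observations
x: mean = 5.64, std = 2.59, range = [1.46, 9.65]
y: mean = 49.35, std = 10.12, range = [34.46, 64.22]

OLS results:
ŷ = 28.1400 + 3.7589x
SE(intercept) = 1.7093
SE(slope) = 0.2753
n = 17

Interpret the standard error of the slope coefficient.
SE(β̂₁) = 0.2753 is the estimated standard deviation of the slope estimate across repeated samples; relative to β̂₁ = 3.7589 that is 7.3%, a precise estimate.

What SE measures:
- The standard error quantifies the sampling variability of the coefficient estimate
- It is the estimated standard deviation of β̂₁ across hypothetical repeated samples of the same size
- Smaller SE → more precise estimate

Relative precision:
- SE / |β̂₁| = 0.2753 / 3.7589 = 7.3%
- Rule of thumb (under 20%: precise; 20% to under 50%: moderately precise; 50% or more: imprecise) → precise

Link to interval estimation: a confidence interval for β₁ is β̂₁ ± t* × 0.2753, so SE sets the half-width per unit of t*.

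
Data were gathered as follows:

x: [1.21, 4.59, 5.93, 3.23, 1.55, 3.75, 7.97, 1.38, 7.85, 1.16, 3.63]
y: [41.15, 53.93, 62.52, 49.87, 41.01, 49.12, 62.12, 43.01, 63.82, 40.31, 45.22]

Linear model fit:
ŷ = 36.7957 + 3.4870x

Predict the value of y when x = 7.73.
ŷ = 63.7502

x = 7.73 lies inside the observed range [1.16, 7.97], so the fitted equation applies directly:

ŷ = 36.7957 + 3.4870 × 7.73
ŷ = 36.7957 + 26.9545
ŷ = 63.7502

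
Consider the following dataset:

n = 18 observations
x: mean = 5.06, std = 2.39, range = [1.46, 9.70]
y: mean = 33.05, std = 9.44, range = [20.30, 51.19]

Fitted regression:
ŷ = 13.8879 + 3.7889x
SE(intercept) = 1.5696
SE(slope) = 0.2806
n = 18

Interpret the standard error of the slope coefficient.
SE(β̂₁) = 0.2806 is the estimated standard deviation of the slope estimate across repeated samples; relative to β̂₁ = 3.7889 that is 7.4%, a precise estimate.

What SE measures:
- The standard error quantifies the sampling variability of the coefficient estimate
- It is the estimated standard deviation of β̂₁ across hypothetical repeated samples of the same size
- Smaller SE → more precise estimate

Relative precision:
- SE / |β̂₁| = 0.2806 / 3.7889 = 7.4%
- Rule of thumb (under 20%: precise; 20% to under 50%: moderately precise; 50% or more: imprecise) → precise

Link to interval estimation: a confidence interval for β₁ is β̂₁ ± t* × 0.2806, so SE sets the half-width per unit of t*.

What drives SE(β̂₁): larger n (here n = 18) → smaller SE; more residual scatter → larger SE.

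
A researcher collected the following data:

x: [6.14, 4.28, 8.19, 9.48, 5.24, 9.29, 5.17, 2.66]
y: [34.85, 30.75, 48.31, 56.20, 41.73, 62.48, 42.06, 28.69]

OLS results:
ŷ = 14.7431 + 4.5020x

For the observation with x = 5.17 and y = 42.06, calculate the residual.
Residual = 4.0416

The residual is the difference between the actual value and the predicted value:

Residual = y - ŷ

Step 1: Calculate predicted value
ŷ = 14.7431 + 4.5020 × 5.17
ŷ = 38.0184

Step 2: Calculate residual
Residual = 42.06 - 38.0184
Residual = 4.0416

Interpretation: the model underestimates the actual value by 4.0416 at this point (positive residual → observation lies above the fitted line).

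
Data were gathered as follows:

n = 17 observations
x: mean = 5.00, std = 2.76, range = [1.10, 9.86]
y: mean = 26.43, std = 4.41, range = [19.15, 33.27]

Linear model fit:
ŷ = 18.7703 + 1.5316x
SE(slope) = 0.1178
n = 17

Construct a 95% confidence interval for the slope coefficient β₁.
The 95% CI for β₁ is (1.2805, 1.7827)

Confidence interval for the slope:

The 95% CI for β₁ is: β̂₁ ± t*(α/2, n-2) × SE(β̂₁)

Step 1: Find critical t-value
- Confidence level = 0.95
- Degrees of freedom = n - 2 = 17 - 2 = 15
- t*(α/2, 15) = 2.1314

Step 2: Calculate margin of error
Margin = 2.1314 × 0.1178 = 0.2511

Step 3: Construct interval
CI = 1.5316 ± 0.2511
CI = (1.2805, 1.7827)

Interpretation: We are 95% confident that the true slope β₁ lies between 1.2805 and 1.7827.
Since 0 is outside the interval, a two-sided test at α = 0.05 would reject H₀: β₁ = 0.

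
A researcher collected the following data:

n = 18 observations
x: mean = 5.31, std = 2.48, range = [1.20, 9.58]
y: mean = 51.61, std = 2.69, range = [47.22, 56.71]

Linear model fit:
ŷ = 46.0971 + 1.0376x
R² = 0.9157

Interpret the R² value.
About 91.57% of the variability in y is accounted for by the regression on x (R² = 0.9157) — a strong linear fit.

The coefficient of determination R² is the fraction of the total variation in y that the fitted line accounts for.

Here R² = 0.9157:
- Explained: 91.57% of the variation in y
- Unexplained (residual): 100% − 91.57% = 8.43%
- Rule of thumb (below 0.3 weak; 0.3 to below 0.7 moderate; 0.7 and above strong) → strong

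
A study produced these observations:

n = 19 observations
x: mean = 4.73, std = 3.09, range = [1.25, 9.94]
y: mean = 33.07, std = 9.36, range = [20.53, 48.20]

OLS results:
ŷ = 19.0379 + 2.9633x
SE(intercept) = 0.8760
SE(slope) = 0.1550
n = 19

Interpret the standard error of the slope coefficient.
SE(slope) = 0.1550 measures the uncertainty in the estimated slope. The coefficient is estimated precisely (SE/|β̂₁| = 5.2%).

SE(β̂₁) = 0.1550 says: if we drew many samples of n = 19 from the same population and refit each time, the fitted slopes would scatter with a standard deviation of roughly 0.1550 around the true β₁.

Relative precision:
- SE / |β̂₁| = 0.1550 / 2.9633 = 5.2%
- Rule of thumb (under 20%: precise; 20% to under 50%: moderately precise; 50% or more: imprecise) → precise

Link to the t-test: t = β̂₁ / SE(β̂₁) = 2.9633 / 0.1550 = 19.1181, the statistic for H₀: β₁ = 0.

What drives SE(β̂₁): more residual scatter → larger SE.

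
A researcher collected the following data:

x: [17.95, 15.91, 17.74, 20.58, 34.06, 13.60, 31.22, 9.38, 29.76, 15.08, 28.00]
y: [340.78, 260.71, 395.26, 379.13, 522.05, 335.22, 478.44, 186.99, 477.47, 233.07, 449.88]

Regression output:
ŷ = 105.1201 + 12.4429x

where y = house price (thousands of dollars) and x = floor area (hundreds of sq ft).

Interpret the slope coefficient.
An increase of one hundred sq ft in floor area is associated with a 12.4429 thousand dollars increase in predicted house price.

β₁ = 12.4429 is the change in predicted house price (thousand dollars) per additional hundred sq ft of floor area.

Interpretation:
- Floor area up by 1 hundred sq ft → predicted house price increases by 12.4429 thousand dollars
- The effect is assumed constant over the observed range of x (linearity)
- The slope describes association in these data, not necessarily a causal effect

The intercept β₀ = 105.1201 is the predicted house price when floor area = 0; since the smallest observed x is 9.38, this is an extrapolation and mainly anchors the line.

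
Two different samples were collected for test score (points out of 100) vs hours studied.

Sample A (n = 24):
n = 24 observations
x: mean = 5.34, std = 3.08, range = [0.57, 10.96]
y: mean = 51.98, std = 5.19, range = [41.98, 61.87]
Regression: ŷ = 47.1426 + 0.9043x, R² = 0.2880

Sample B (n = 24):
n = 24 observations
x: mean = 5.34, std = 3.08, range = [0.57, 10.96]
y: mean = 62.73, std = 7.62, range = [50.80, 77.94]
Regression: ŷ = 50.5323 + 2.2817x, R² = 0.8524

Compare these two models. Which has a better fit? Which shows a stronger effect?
Model B has the better fit (R² = 0.8524 vs 0.2880). Model B shows the stronger effect (|β₁| = 2.2817 vs 0.9043).

Model Comparison:

Fit — compare R²:
- Model A: R² = 0.2880 → 28.80% of variance in test score explained
- Model B: R² = 0.8524 → 85.24% of variance in test score explained
- 0.8524 > 0.2880 → Model B has the better fit

Strength of effect — compare |β₁|:
- Model A: β₁ = 0.9043 → predicted test score rises 0.9043 points per additional hour of study time
- Model B: β₁ = 2.2817 → predicted test score rises 2.2817 points per additional hour of study time
- |0.9043| < |2.2817| → Model B shows the stronger marginal effect

Notes:
- A steeper slope doesn't make a better model if the scatter around the line is large.
- The two samples could reflect different populations, time periods, or measurement quality.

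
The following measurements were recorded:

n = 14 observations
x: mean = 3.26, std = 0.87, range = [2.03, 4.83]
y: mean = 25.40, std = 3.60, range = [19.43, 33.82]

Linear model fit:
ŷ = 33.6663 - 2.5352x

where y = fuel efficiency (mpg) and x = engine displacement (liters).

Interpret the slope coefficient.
For each additional liter of engine displacement, predicted fuel efficiency decreases by approximately 2.5352 mpg.

The slope β₁ = -2.5352 gives the rate at which the fitted fuel efficiency changes with engine displacement.

Interpretation:
- Engine displacement up by 1 liter → predicted fuel efficiency decreases by 2.5352 mpg
- This is a linear approximation: the same per-unit change is assumed across the whole observed x range

(β₀ = 33.6663 is the fitted value at x = 0 and is not part of the slope interpretation.)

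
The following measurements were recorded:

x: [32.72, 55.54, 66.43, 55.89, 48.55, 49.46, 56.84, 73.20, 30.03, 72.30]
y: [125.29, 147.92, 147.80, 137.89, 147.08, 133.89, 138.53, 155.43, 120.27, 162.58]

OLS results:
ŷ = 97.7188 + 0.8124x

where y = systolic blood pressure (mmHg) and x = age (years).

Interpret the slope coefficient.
For each additional year of age, predicted blood pressure increases by approximately 0.8124 mmHg.

β₁ = 0.8124 is the change in predicted blood pressure (mmHg) per additional year of age.

Interpretation:
- Age up by 1 year → predicted blood pressure increases by 0.8124 mmHg
- This is a linear approximation: the same per-unit change is assumed across the whole observed x range
- The sign (+) gives the direction; the magnitude 0.8124 gives the size of the effect per year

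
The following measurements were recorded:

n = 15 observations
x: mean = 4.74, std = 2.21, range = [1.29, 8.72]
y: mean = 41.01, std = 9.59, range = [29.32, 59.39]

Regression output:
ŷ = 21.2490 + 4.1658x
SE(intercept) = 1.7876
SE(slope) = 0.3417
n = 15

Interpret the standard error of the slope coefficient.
SE(β̂₁) = 0.3417 is the estimated standard deviation of the slope estimate across repeated samples; relative to β̂₁ = 4.1658 that is 8.2%, a precise estimate.

SE(β̂₁) = s / √Sxx, where s is the residual standard deviation and Sxx = Σ(x − x̄)². It is the yardstick for how far β̂₁ = 4.1658 could plausibly be from the true slope.

Relative precision:
- SE / |β̂₁| = 0.3417 / 4.1658 = 8.2%
- Rule of thumb (under 20%: precise; 20% to under 50%: moderately precise; 50% or more: imprecise) → precise

Link to the t-test: t = β̂₁ / SE(β̂₁) = 4.1658 / 0.3417 = 12.1914, the statistic for H₀: β₁ = 0.

What drives SE(β̂₁): more residual scatter → larger SE; larger n (here n = 15) → smaller SE.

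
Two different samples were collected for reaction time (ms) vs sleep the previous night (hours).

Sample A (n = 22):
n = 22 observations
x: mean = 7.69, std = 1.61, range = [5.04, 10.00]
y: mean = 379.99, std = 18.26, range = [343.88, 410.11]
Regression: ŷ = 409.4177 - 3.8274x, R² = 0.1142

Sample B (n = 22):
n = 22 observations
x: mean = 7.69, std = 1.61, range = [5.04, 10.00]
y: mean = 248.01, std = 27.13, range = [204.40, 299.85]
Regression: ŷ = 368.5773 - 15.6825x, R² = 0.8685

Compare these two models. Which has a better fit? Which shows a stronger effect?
Model B has the better fit (R² = 0.8685 vs 0.1142). Model B shows the stronger effect (|β₁| = 15.6825 vs 3.8274).

Model Comparison:

Fit — compare R²:
- Model A: R² = 0.1142 → 11.42% of variance in reaction time explained
- Model B: R² = 0.8685 → 86.85% of variance in reaction time explained
- 0.8685 > 0.1142 → Model B has the better fit

Effect size (slope magnitude):
- Model A: β₁ = -3.8274 → predicted reaction time falls 3.8274 ms per additional hour of sleep
- Model B: β₁ = -15.6825 → predicted reaction time falls 15.6825 ms per additional hour of sleep
- |-3.8274| < |-15.6825| → Model B shows the stronger marginal effect

Note: A better fit (higher R²) doesn't necessarily mean a more important relationship.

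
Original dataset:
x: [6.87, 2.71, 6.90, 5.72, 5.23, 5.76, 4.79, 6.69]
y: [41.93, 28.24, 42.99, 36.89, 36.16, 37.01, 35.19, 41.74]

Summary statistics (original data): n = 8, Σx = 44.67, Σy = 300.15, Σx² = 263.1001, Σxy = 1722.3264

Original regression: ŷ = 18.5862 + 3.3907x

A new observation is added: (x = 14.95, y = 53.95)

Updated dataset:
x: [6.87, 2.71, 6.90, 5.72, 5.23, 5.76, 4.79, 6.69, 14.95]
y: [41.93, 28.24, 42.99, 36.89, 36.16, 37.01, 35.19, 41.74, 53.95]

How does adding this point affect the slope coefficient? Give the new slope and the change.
Adding the point moves β₁ from 3.3907 to 1.9984, i.e. it decreases by 1.3923 (-41.1%).

The new point has HIGH LEVERAGE: x = 14.95 is far from the original mean x̄ = 44.67/8 ≈ 5.58 (original range [2.71, 6.90]).

Step 1: Update the sums with the new point (n goes from 8 to 9)
Σx  = 44.67 + 14.95 = 59.62
Σy  = 300.15 + 53.95 = 354.10
Σx² = 263.1001 + 14.95² = 263.1001 + 223.5025 = 486.6026
Σxy = 1722.3264 + 14.95×53.95 = 1722.3264 + 806.5525 = 2528.8789

Step 2: Recompute the slope with b₁ = (nΣxy − ΣxΣy) / (nΣx² − (Σx)²)
Numerator   = 9×2528.8789 − 59.62×354.10 = 22759.9101 − 21111.4420 = 1648.4681
Denominator = 9×486.6026 − 59.62² = 4379.4234 − 3554.5444 = 824.8790
b₁(new) = 1648.4681 / 824.8790 = 1.9984

(Same formula on the original sums: (8×1722.3264 − 44.67×300.15) / (8×263.1001 − 44.67²) = 370.9107 / 109.3919 = 3.3907, matching the given fit.)

Step 3: Change in slope
Δβ₁ = 1.9984 − 3.3907 = -1.3923
Relative change = -1.3923 / 3.3907 × 100% = -41.1%
→ the slope decreases when the point is added.

Because the point sits below the extension of the original line at a high-leverage x, it tilts the fit down.
In practice: examine leverage (hᵢ) and Cook's distance rather than deleting it automatically.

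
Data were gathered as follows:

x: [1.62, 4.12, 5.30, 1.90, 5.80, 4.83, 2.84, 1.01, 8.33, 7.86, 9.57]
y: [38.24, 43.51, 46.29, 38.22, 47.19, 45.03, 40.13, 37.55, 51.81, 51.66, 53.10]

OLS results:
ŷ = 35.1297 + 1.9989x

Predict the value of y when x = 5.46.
ŷ = 46.0437

x = 5.46 lies inside the observed range [1.01, 9.57], so the fitted equation applies directly:

ŷ = 35.1297 + 1.9989 × 5.46
ŷ = 35.1297 + 10.9140
ŷ = 46.0437

This is a point prediction; actual observations scatter around it by roughly the residual standard deviation.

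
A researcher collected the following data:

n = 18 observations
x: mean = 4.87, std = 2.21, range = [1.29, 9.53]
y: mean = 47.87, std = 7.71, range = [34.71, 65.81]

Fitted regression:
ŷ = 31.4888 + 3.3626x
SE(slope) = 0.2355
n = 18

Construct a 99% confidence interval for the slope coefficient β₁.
The 99% CI for β₁ is (2.6748, 4.0504)

Confidence interval for the slope:

The 99% CI for β₁ is: β̂₁ ± t*(α/2, n-2) × SE(β̂₁)

Step 1: Find critical t-value
- Confidence level = 0.99
- Degrees of freedom = n - 2 = 18 - 2 = 16
- t*(α/2, 16) = 2.9208

Step 2: Calculate margin of error
Margin = 2.9208 × 0.2355 = 0.6878

Step 3: Construct interval
CI = 3.3626 ± 0.6878
CI = (2.6748, 4.0504)

Interpretation: intervals built this way capture the true β₁ in 99% of repeated samples; here the plausible range for the per-unit effect of x on y is 2.6748 to 4.0504.
Since 0 is outside the interval, a two-sided test at α = 0.01 would reject H₀: β₁ = 0.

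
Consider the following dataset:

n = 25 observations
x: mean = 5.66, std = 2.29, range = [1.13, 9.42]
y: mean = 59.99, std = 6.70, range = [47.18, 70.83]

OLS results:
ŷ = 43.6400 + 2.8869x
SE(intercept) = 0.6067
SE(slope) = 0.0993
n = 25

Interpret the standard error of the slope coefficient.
SE(β̂₁) = 0.0993 is the estimated standard deviation of the slope estimate across repeated samples; relative to β̂₁ = 2.8869 that is 3.4%, a precise estimate.

What SE measures:
- The standard error quantifies the sampling variability of the coefficient estimate
- It is the estimated standard deviation of β̂₁ across hypothetical repeated samples of the same size
- Smaller SE → more precise estimate

Relative precision:
- SE / |β̂₁| = 0.0993 / 2.8869 = 3.4%
- Rule of thumb (under 20%: precise; 20% to under 50%: moderately precise; 50% or more: imprecise) → precise

Link to interval estimation: a confidence interval for β₁ is β̂₁ ± t* × 0.0993, so SE sets the half-width per unit of t*.

What drives SE(β̂₁): larger n (here n = 25) → smaller SE.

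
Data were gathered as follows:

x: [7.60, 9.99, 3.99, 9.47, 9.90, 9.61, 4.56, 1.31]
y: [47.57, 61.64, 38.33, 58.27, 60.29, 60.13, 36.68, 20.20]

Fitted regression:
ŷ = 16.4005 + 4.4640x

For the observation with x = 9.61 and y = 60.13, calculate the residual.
Residual = 0.8305

The residual is the difference between the actual value and the predicted value:

Residual = y - ŷ

Step 1: Calculate predicted value
ŷ = 16.4005 + 4.4640 × 9.61
ŷ = 59.2995

Step 2: Calculate residual
Residual = 60.13 - 59.2995
Residual = 0.8305

The residual is positive, so the observed y = 60.13 sits above the regression line (the line underestimates it by 0.8305).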